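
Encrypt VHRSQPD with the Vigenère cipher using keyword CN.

XUTFSCF

Repeat the key across the message: CNCNCNC
V(21)+C(2): 23 → X
H(7)+N(13): 20 → U
R(17)+C(2): 19 → T
S(18)+N(13): 31≡5 → F
Q(16)+C(2): 18 → S
P(15)+N(13): 28≡2 → C
D(3)+C(2): 5 → F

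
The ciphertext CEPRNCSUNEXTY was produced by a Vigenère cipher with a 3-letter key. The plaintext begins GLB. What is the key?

Subtract each crib letter from the matching ciphertext letter (mod 26):
C(2)−G(6)=-4≡22 → W
E(4)−L(11)=-7≡19 → T
P(15)−B(1)=14 → O

WTO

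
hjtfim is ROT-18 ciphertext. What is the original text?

h(7): 7−18=-11≡15 → p
j(9): 9−18=-9≡17 → r
t(19): 19−18=1 → b
f(5): 5−18=-13≡13 → n
i(8): 8−18=-10≡16 → q
m(12): 12−18=-6≡20 → u

prbnqu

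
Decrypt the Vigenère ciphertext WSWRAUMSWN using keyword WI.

AKAJEMQKAF

Repeat the key across the ciphertext: WIWIWIWIWI
W(22)−W(22): 0 → A
S(18)−I(8): 10 → K
W(22)−W(22): 0 → A
R(17)−I(8): 9 → J
A(0)−W(22): -22≡4 → E
U(20)−I(8): 12 → M
M(12)−W(22): -10≡16 → Q
S(18)−I(8): 10 → K
W(22)−W(22): 0 → A
N(13)−I(8): 5 → F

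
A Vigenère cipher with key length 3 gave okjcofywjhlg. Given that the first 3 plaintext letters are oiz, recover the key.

ack

Subtract each crib letter from the matching ciphertext letter (mod 26):
o(14)−o(14)=0 → a
k(10)−i(8)=2 → c
j(9)−z(25)=-16≡10 → k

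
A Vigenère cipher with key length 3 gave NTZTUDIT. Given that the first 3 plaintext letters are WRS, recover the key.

RCH

Subtract each crib letter from the matching ciphertext letter (mod 26):
N(13)−W(22)=-9≡17 → R
T(19)−R(17)=2 → C
Z(25)−S(18)=7 → H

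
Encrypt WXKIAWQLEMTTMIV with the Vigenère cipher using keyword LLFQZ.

HIPYZHBQULEERYU

Repeat the key across the message: LLFQZLLFQZLLFQZ
W(22)+L(11): 33≡7 → H
X(23)+L(11): 34≡8 → I
K(10)+F(5): 15 → P
I(8)+Q(16): 24 → Y
A(0)+Z(25): 25 → Z
W(22)+L(11): 33≡7 → H
Q(16)+L(11): 27≡1 → B
L(11)+F(5): 16 → Q
E(4)+Q(16): 20 → U
M(12)+Z(25): 37≡11 → L
T(19)+L(11): 30≡4 → E
T(19)+L(11): 30≡4 → E
M(12)+F(5): 17 → R
I(8)+Q(16): 24 → Y
V(21)+Z(25): 46≡20 → U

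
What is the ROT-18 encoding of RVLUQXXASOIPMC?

JNDMIPPSKGAHEU

R(17): 17+18=35≡9 → J
V(21): 21+18=39≡13 → N
L(11): 11+18=29≡3 → D
U(20): 20+18=38≡12 → M
Q(16): 16+18=34≡8 → I
X(23): 23+18=41≡15 → P
X(23): 23+18=41≡15 → P
A(0): 0+18=18 → S
S(18): 18+18=36≡10 → K
O(14): 14+18=32≡6 → G
I(8): 8+18=26≡0 → A
P(15): 15+18=33≡7 → H
M(12): 12+18=30≡4 → E
C(2): 2+18=20 → U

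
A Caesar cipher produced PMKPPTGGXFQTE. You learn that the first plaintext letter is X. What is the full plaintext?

XUSXXBOOFNYBM

From the crib: P(15)−X(23)=-8≡18, so the shift is 18.
Subtract 18 from each ciphertext letter:
P(15): 15−18=-3≡23 → X
M(12): 12−18=-6≡20 → U
K(10): 10−18=-8≡18 → S
P(15): 15−18=-3≡23 → X
P(15): 15−18=-3≡23 → X
T(19): 19−18=1 → B
G(6): 6−18=-12≡14 → O
G(6): 6−18=-12≡14 → O
X(23): 23−18=5 → F
F(5): 5−18=-13≡13 → N
Q(16): 16−18=-2≡24 → Y
T(19): 19−18=1 → B
E(4): 4−18=-14≡12 → M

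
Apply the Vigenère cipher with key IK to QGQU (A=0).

Repeat the key across the message: IKIK
Q(16)+I(8): 24 → Y
G(6)+K(10): 16 → Q
Q(16)+I(8): 24 → Y
U(20)+K(10): 30≡4 → E

YQYE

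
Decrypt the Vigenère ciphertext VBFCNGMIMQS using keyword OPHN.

HMYPZRFVYBL

Repeat the key across the ciphertext: OPHNOPHNOPH
V(21)−O(14): 7 → H
B(1)−P(15): -14≡12 → M
F(5)−H(7): -2≡24 → Y
C(2)−N(13): -11≡15 → P
N(13)−O(14): -1≡25 → Z
G(6)−P(15): -9≡17 → R
M(12)−H(7): 5 → F
I(8)−N(13): -5≡21 → V
M(12)−O(14): -2≡24 → Y
Q(16)−P(15): 1 → B
S(18)−H(7): 11 → L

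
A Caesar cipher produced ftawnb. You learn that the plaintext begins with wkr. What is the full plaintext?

wkrnes

From the crib: f(5)−w(22)=-17≡9, so the shift is 9.
Subtract 9 from each ciphertext letter:
f(5): 5−9=-4≡22 → w
t(19): 19−9=10 → k
a(0): 0−9=-9≡17 → r
w(22): 22−9=13 → n
n(13): 13−9=4 → e
b(1): 1−9=-8≡18 → s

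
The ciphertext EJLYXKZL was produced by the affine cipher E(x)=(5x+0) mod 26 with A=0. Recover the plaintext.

The inverse of 5 mod 26 is 21, since 5·21=105≡1. Apply D(y)=21·(y−0) mod 26:
E(4): 21·(4−0)=84≡6 → G
J(9): 21·(9−0)=189≡7 → H
L(11): 21·(11−0)=231≡23 → X
Y(24): 21·(24−0)=504≡10 → K
X(23): 21·(23−0)=483≡15 → P
K(10): 21·(10−0)=210≡2 → C
Z(25): 21·(25−0)=525≡5 → F
L(11): 21·(11−0)=231≡23 → X

GHXKPCFX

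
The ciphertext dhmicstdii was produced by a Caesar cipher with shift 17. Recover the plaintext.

mqvrlbcmrr

d(3): 3−17=-14≡12 → m
h(7): 7−17=-10≡16 → q
m(12): 12−17=-5≡21 → v
i(8): 8−17=-9≡17 → r
c(2): 2−17=-15≡11 → l
s(18): 18−17=1 → b
t(19): 19−17=2 → c
d(3): 3−17=-14≡12 → m
i(8): 8−17=-9≡17 → r
i(8): 8−17=-9≡17 → r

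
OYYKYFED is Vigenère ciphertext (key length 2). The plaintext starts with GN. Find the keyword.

Subtract each crib letter from the matching ciphertext letter (mod 26):
O(14)−G(6)=8 → I
Y(24)−N(13)=11 → L

IL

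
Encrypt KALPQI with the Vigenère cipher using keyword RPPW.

Repeat the key across the message: RPPWRP
K(10)+R(17): 27≡1 → B
A(0)+P(15): 15 → P
L(11)+P(15): 26≡0 → A
P(15)+W(22): 37≡11 → L
Q(16)+R(17): 33≡7 → H
I(8)+P(15): 23 → X

BPALHX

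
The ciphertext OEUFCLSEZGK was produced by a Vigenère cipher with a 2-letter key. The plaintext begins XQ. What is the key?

RO

Subtract each crib letter from the matching ciphertext letter (mod 26):
O(14)−X(23)=-9≡17 → R
E(4)−Q(16)=-12≡14 → O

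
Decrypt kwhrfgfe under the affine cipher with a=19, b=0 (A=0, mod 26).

gizfdods

The inverse of 19 mod 26 is 11, since 19·11=209≡1. Apply D(y)=11·(y−0) mod 26:
k(10): 11·(10−0)=110≡6 → g
w(22): 11·(22−0)=242≡8 → i
h(7): 11·(7−0)=77≡25 → z
r(17): 11·(17−0)=187≡5 → f
f(5): 11·(5−0)=55≡3 → d
g(6): 11·(6−0)=66≡14 → o
f(5): 11·(5−0)=55≡3 → d
e(4): 11·(4−0)=44≡18 → s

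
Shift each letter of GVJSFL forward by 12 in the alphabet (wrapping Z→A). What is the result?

G(6): 6+12=18 → S
V(21): 21+12=33≡7 → H
J(9): 9+12=21 → V
S(18): 18+12=30≡4 → E
F(5): 5+12=17 → R
L(11): 11+12=23 → X

SHVERX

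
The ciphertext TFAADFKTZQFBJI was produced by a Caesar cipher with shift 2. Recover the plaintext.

T(19): 19−2=17 → R
F(5): 5−2=3 → D
A(0): 0−2=-2≡24 → Y
A(0): 0−2=-2≡24 → Y
D(3): 3−2=1 → B
F(5): 5−2=3 → D
K(10): 10−2=8 → I
T(19): 19−2=17 → R
Z(25): 25−2=23 → X
Q(16): 16−2=14 → O
F(5): 5−2=3 → D
B(1): 1−2=-1≡25 → Z
J(9): 9−2=7 → H
I(8): 8−2=6 → G

RDYYBDIRXODZHG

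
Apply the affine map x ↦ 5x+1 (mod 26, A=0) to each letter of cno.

c(2): 5·2+1=11 → l
n(13): 5·13+1=66≡14 → o
o(14): 5·14+1=71≡19 → t

lot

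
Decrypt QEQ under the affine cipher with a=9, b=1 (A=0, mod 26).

The inverse of 9 mod 26 is 3, since 9·3=27≡1. Apply D(y)=3·(y−1) mod 26:
Q(16): 3·(16−1)=45≡19 → T
E(4): 3·(4−1)=9 → J
Q(16): 3·(16−1)=45≡19 → T

TJT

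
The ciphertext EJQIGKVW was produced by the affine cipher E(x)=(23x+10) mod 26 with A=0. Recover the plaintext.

The inverse of 23 mod 26 is 17, since 23·17=391≡1. Apply D(y)=17·(y−10) mod 26:
E(4): 17·(4−10)=-102≡2 → C
J(9): 17·(9−10)=-17≡9 → J
Q(16): 17·(16−10)=102≡24 → Y
I(8): 17·(8−10)=-34≡18 → S
G(6): 17·(6−10)=-68≡10 → K
K(10): 17·(10−10)=0 → A
V(21): 17·(21−10)=187≡5 → F
W(22): 17·(22−10)=204≡22 → W

CJYSKAFW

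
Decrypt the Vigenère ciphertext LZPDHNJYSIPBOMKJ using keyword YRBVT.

Repeat the key across the ciphertext: YRBVTYRBVTYRBVTY
L(11)−Y(24): -13≡13 → N
Z(25)−R(17): 8 → I
P(15)−B(1): 14 → O
D(3)−V(21): -18≡8 → I
H(7)−T(19): -12≡14 → O
N(13)−Y(24): -11≡15 → P
J(9)−R(17): -8≡18 → S
Y(24)−B(1): 23 → X
S(18)−V(21): -3≡23 → X
I(8)−T(19): -11≡15 → P
P(15)−Y(24): -9≡17 → R
B(1)−R(17): -16≡10 → K
O(14)−B(1): 13 → N
M(12)−V(21): -9≡17 → R
K(10)−T(19): -9≡17 → R
J(9)−Y(24): -15≡11 → L

NIOIOPSXXPRKNRRL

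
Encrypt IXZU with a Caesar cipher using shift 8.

QFHC

I(8): 8+8=16 → Q
X(23): 23+8=31≡5 → F
Z(25): 25+8=33≡7 → H
U(20): 20+8=28≡2 → C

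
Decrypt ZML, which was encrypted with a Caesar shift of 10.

Z(25): 25−10=15 → P
M(12): 12−10=2 → C
L(11): 11−10=1 → B

PCB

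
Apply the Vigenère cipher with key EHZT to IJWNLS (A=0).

Repeat the key across the message: EHZTEH
I(8)+E(4): 12 → M
J(9)+H(7): 16 → Q
W(22)+Z(25): 47≡21 → V
N(13)+T(19): 32≡6 → G
L(11)+E(4): 15 → P
S(18)+H(7): 25 → Z

MQVGPZ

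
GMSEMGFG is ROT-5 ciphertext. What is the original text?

G(6): 6−5=1 → B
M(12): 12−5=7 → H
S(18): 18−5=13 → N
E(4): 4−5=-1≡25 → Z
M(12): 12−5=7 → H
G(6): 6−5=1 → B
F(5): 5−5=0 → A
G(6): 6−5=1 → B

BHNZHBAB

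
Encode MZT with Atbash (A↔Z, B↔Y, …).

M(12) → N(13)
Z(25) → A(0)
T(19) → G(6)

NAG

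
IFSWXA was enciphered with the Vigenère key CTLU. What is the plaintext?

Repeat the key across the ciphertext: CTLUCT
I(8)−C(2): 6 → G
F(5)−T(19): -14≡12 → M
S(18)−L(11): 7 → H
W(22)−U(20): 2 → C
X(23)−C(2): 21 → V
A(0)−T(19): -19≡7 → H

GMHCVH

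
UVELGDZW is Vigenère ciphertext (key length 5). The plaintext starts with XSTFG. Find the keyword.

XDLGA

Subtract each crib letter from the matching ciphertext letter (mod 26):
U(20)−X(23)=-3≡23 → X
V(21)−S(18)=3 → D
E(4)−T(19)=-15≡11 → L
L(11)−F(5)=6 → G
G(6)−G(6)=0 → A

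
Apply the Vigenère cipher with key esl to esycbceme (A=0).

ikjgtniep

Repeat the key across the message: esleslesl
e(4)+e(4): 8 → i
s(18)+s(18): 36≡10 → k
y(24)+l(11): 35≡9 → j
c(2)+e(4): 6 → g
b(1)+s(18): 19 → t
c(2)+l(11): 13 → n
e(4)+e(4): 8 → i
m(12)+s(18): 30≡4 → e
e(4)+l(11): 15 → p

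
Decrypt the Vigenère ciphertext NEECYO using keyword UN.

TRKPEB

Repeat the key across the ciphertext: UNUNUN
N(13)−U(20): -7≡19 → T
E(4)−N(13): -9≡17 → R
E(4)−U(20): -16≡10 → K
C(2)−N(13): -11≡15 → P
Y(24)−U(20): 4 → E
O(14)−N(13): 1 → B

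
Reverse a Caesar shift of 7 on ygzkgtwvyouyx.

y(24): 24−7=17 → r
g(6): 6−7=-1≡25 → z
z(25): 25−7=18 → s
k(10): 10−7=3 → d
g(6): 6−7=-1≡25 → z
t(19): 19−7=12 → m
w(22): 22−7=15 → p
v(21): 21−7=14 → o
y(24): 24−7=17 → r
o(14): 14−7=7 → h
u(20): 20−7=13 → n
y(24): 24−7=17 → r
x(23): 23−7=16 → q

rzsdzmporhnrq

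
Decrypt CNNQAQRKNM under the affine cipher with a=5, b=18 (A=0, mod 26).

The inverse of 5 mod 26 is 21, since 5·21=105≡1. Apply D(y)=21·(y−18) mod 26:
C(2): 21·(2−18)=-336≡2 → C
N(13): 21·(13−18)=-105≡25 → Z
N(13): 21·(13−18)=-105≡25 → Z
Q(16): 21·(16−18)=-42≡10 → K
A(0): 21·(0−18)=-378≡12 → M
Q(16): 21·(16−18)=-42≡10 → K
R(17): 21·(17−18)=-21≡5 → F
K(10): 21·(10−18)=-168≡14 → O
N(13): 21·(13−18)=-105≡25 → Z
M(12): 21·(12−18)=-126≡4 → E

CZZKMKFOZE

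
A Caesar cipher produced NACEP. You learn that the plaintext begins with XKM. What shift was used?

16

From the crib: N(13)−X(23)=-10≡16, so the shift is 16.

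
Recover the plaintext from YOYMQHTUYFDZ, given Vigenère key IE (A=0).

QKQIIDLQQBVV

Repeat the key across the ciphertext: IEIEIEIEIEIE
Y(24)−I(8): 16 → Q
O(14)−E(4): 10 → K
Y(24)−I(8): 16 → Q
M(12)−E(4): 8 → I
Q(16)−I(8): 8 → I
H(7)−E(4): 3 → D
T(19)−I(8): 11 → L
U(20)−E(4): 16 → Q
Y(24)−I(8): 16 → Q
F(5)−E(4): 1 → B
D(3)−I(8): -5≡21 → V
Z(25)−E(4): 21 → V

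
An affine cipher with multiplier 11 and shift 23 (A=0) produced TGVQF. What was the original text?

The inverse of 11 mod 26 is 19, since 11·19=209≡1. Apply D(y)=19·(y−23) mod 26:
T(19): 19·(19−23)=-76≡2 → C
G(6): 19·(6−23)=-323≡15 → P
V(21): 19·(21−23)=-38≡14 → O
Q(16): 19·(16−23)=-133≡23 → X
F(5): 19·(5−23)=-342≡22 → W

CPOXW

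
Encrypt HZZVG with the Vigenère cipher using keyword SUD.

Repeat the key across the message: SUDSU
H(7)+S(18): 25 → Z
Z(25)+U(20): 45≡19 → T
Z(25)+D(3): 28≡2 → C
V(21)+S(18): 39≡13 → N
G(6)+U(20): 26≡0 → A

ZTCNA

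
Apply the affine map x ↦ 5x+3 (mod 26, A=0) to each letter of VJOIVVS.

V(21): 5·21+3=108≡4 → E
J(9): 5·9+3=48≡22 → W
O(14): 5·14+3=73≡21 → V
I(8): 5·8+3=43≡17 → R
V(21): 5·21+3=108≡4 → E
V(21): 5·21+3=108≡4 → E
S(18): 5·18+3=93≡15 → P

EWVREEP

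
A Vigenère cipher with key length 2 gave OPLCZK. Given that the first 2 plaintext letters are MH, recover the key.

Subtract each crib letter from the matching ciphertext letter (mod 26):
O(14)−M(12)=2 → C
P(15)−H(7)=8 → I

CI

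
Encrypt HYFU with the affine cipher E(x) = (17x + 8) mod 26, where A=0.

XAPK

H(7): 17·7+8=127≡23 → X
Y(24): 17·24+8=416≡0 → A
F(5): 17·5+8=93≡15 → P
U(20): 17·20+8=348≡10 → K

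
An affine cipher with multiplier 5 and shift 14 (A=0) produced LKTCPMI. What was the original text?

The inverse of 5 mod 26 is 21, since 5·21=105≡1. Apply D(y)=21·(y−14) mod 26:
L(11): 21·(11−14)=-63≡15 → P
K(10): 21·(10−14)=-84≡20 → U
T(19): 21·(19−14)=105≡1 → B
C(2): 21·(2−14)=-252≡8 → I
P(15): 21·(15−14)=21 → V
M(12): 21·(12−14)=-42≡10 → K
I(8): 21·(8−14)=-126≡4 → E

PUBIVKE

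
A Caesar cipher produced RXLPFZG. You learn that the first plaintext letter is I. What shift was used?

9

From the crib: R(17)−I(8)=9, so the shift is 9.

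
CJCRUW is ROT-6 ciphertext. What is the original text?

C(2): 2−6=-4≡22 → W
J(9): 9−6=3 → D
C(2): 2−6=-4≡22 → W
R(17): 17−6=11 → L
U(20): 20−6=14 → O
W(22): 22−6=16 → Q

WDWLOQ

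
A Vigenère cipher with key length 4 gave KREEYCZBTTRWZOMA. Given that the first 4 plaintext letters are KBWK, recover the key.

AQIU

Subtract each crib letter from the matching ciphertext letter (mod 26):
K(10)−K(10)=0 → A
R(17)−B(1)=16 → Q
E(4)−W(22)=-18≡8 → I
E(4)−K(10)=-6≡20 → U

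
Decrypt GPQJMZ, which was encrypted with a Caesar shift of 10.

WFGZCP

G(6): 6−10=-4≡22 → W
P(15): 15−10=5 → F
Q(16): 16−10=6 → G
J(9): 9−10=-1≡25 → Z
M(12): 12−10=2 → C
Z(25): 25−10=15 → P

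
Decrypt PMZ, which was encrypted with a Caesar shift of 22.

TQD

P(15): 15−22=-7≡19 → T
M(12): 12−22=-10≡16 → Q
Z(25): 25−22=3 → D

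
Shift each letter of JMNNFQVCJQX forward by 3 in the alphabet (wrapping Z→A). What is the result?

J(9): 9+3=12 → M
M(12): 12+3=15 → P
N(13): 13+3=16 → Q
N(13): 13+3=16 → Q
F(5): 5+3=8 → I
Q(16): 16+3=19 → T
V(21): 21+3=24 → Y
C(2): 2+3=5 → F
J(9): 9+3=12 → M
Q(16): 16+3=19 → T
X(23): 23+3=26≡0 → A

MPQQITYFMTA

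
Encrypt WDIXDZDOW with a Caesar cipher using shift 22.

SZETZVZKS

W(22): 22+22=44≡18 → S
D(3): 3+22=25 → Z
I(8): 8+22=30≡4 → E
X(23): 23+22=45≡19 → T
D(3): 3+22=25 → Z
Z(25): 25+22=47≡21 → V
D(3): 3+22=25 → Z
O(14): 14+22=36≡10 → K
W(22): 22+22=44≡18 → S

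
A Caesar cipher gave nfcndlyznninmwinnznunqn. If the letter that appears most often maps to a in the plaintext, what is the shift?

13

The most frequent ciphertext letter is n (appears 10 times).
n is position 13; a is position 0.
Shift = 13.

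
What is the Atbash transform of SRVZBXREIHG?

S(18) → H(7)
R(17) → I(8)
V(21) → E(4)
Z(25) → A(0)
B(1) → Y(24)
X(23) → C(2)
R(17) → I(8)
E(4) → V(21)
I(8) → R(17)
H(7) → S(18)
G(6) → T(19)

HIEAYCIVRST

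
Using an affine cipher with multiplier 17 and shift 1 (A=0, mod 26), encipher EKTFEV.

RPMIRU

E(4): 17·4+1=69≡17 → R
K(10): 17·10+1=171≡15 → P
T(19): 17·19+1=324≡12 → M
F(5): 17·5+1=86≡8 → I
E(4): 17·4+1=69≡17 → R
V(21): 17·21+1=358≡20 → U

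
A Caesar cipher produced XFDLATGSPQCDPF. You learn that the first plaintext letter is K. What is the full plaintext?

KSQYNGTFCDPQCS

From the crib: X(23)−K(10)=13, so the shift is 13.
Subtract 13 from each ciphertext letter:
X(23): 23−13=10 → K
F(5): 5−13=-8≡18 → S
D(3): 3−13=-10≡16 → Q
L(11): 11−13=-2≡24 → Y
A(0): 0−13=-13≡13 → N
T(19): 19−13=6 → G
G(6): 6−13=-7≡19 → T
S(18): 18−13=5 → F
P(15): 15−13=2 → C
Q(16): 16−13=3 → D
C(2): 2−13=-11≡15 → P
D(3): 3−13=-10≡16 → Q
P(15): 15−13=2 → C
F(5): 5−13=-8≡18 → S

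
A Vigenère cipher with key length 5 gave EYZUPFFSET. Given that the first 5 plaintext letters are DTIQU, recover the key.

Subtract each crib letter from the matching ciphertext letter (mod 26):
E(4)−D(3)=1 → B
Y(24)−T(19)=5 → F
Z(25)−I(8)=17 → R
U(20)−Q(16)=4 → E
P(15)−U(20)=-5≡21 → V

BFREV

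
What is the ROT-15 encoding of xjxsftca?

mymhuirp

x(23): 23+15=38≡12 → m
j(9): 9+15=24 → y
x(23): 23+15=38≡12 → m
s(18): 18+15=33≡7 → h
f(5): 5+15=20 → u
t(19): 19+15=34≡8 → i
c(2): 2+15=17 → r
a(0): 0+15=15 → p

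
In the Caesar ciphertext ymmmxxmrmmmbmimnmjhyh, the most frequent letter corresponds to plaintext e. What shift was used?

The most frequent ciphertext letter is m (appears 10 times).
m is position 12; e is position 4.
Shift = 8.

8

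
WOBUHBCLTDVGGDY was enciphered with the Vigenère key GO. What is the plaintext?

Repeat the key across the ciphertext: GOGOGOGOGOGOGOG
W(22)−G(6): 16 → Q
O(14)−O(14): 0 → A
B(1)−G(6): -5≡21 → V
U(20)−O(14): 6 → G
H(7)−G(6): 1 → B
B(1)−O(14): -13≡13 → N
C(2)−G(6): -4≡22 → W
L(11)−O(14): -3≡23 → X
T(19)−G(6): 13 → N
D(3)−O(14): -11≡15 → P
V(21)−G(6): 15 → P
G(6)−O(14): -8≡18 → S
G(6)−G(6): 0 → A
D(3)−O(14): -11≡15 → P
Y(24)−G(6): 18 → S

QAVGBNWXNPPSAPS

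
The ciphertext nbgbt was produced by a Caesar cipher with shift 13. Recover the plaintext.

aotog

n(13): 13−13=0 → a
b(1): 1−13=-12≡14 → o
g(6): 6−13=-7≡19 → t
b(1): 1−13=-12≡14 → o
t(19): 19−13=6 → g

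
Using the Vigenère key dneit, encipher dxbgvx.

gkfooa

Repeat the key across the message: dneitd
d(3)+d(3): 6 → g
x(23)+n(13): 36≡10 → k
b(1)+e(4): 5 → f
g(6)+i(8): 14 → o
v(21)+t(19): 40≡14 → o
x(23)+d(3): 26≡0 → a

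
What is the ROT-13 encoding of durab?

d(3): 3+13=16 → q
u(20): 20+13=33≡7 → h
r(17): 17+13=30≡4 → e
a(0): 0+13=13 → n
b(1): 1+13=14 → o

qheno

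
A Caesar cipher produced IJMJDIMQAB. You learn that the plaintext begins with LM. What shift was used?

From the crib: I(8)−L(11)=-3≡23, so the shift is 23.

23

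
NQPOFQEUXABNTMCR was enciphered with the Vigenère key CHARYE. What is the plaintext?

Repeat the key across the ciphertext: CHARYECHARYECHAR
N(13)−C(2): 11 → L
Q(16)−H(7): 9 → J
P(15)−A(0): 15 → P
O(14)−R(17): -3≡23 → X
F(5)−Y(24): -19≡7 → H
Q(16)−E(4): 12 → M
E(4)−C(2): 2 → C
U(20)−H(7): 13 → N
X(23)−A(0): 23 → X
A(0)−R(17): -17≡9 → J
B(1)−Y(24): -23≡3 → D
N(13)−E(4): 9 → J
T(19)−C(2): 17 → R
M(12)−H(7): 5 → F
C(2)−A(0): 2 → C
R(17)−R(17): 0 → A

LJPXHMCNXJDJRFCA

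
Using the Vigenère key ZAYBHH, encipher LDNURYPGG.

KDLVYFOGE

Repeat the key across the message: ZAYBHHZAY
L(11)+Z(25): 36≡10 → K
D(3)+A(0): 3 → D
N(13)+Y(24): 37≡11 → L
U(20)+B(1): 21 → V
R(17)+H(7): 24 → Y
Y(24)+H(7): 31≡5 → F
P(15)+Z(25): 40≡14 → O
G(6)+A(0): 6 → G
G(6)+Y(24): 30≡4 → E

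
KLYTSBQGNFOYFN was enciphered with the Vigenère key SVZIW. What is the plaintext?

SQZLWJVHFJWDGF

Repeat the key across the ciphertext: SVZIWSVZIWSVZI
K(10)−S(18): -8≡18 → S
L(11)−V(21): -10≡16 → Q
Y(24)−Z(25): -1≡25 → Z
T(19)−I(8): 11 → L
S(18)−W(22): -4≡22 → W
B(1)−S(18): -17≡9 → J
Q(16)−V(21): -5≡21 → V
G(6)−Z(25): -19≡7 → H
N(13)−I(8): 5 → F
F(5)−W(22): -17≡9 → J
O(14)−S(18): -4≡22 → W
Y(24)−V(21): 3 → D
F(5)−Z(25): -20≡6 → G
N(13)−I(8): 5 → F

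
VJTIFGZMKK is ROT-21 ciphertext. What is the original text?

V(21): 21−21=0 → A
J(9): 9−21=-12≡14 → O
T(19): 19−21=-2≡24 → Y
I(8): 8−21=-13≡13 → N
F(5): 5−21=-16≡10 → K
G(6): 6−21=-15≡11 → L
Z(25): 25−21=4 → E
M(12): 12−21=-9≡17 → R
K(10): 10−21=-11≡15 → P
K(10): 10−21=-11≡15 → P

AOYNKLERPP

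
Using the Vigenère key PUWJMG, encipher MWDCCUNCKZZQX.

BQZLOACWGILWM

Repeat the key across the message: PUWJMGPUWJMGP
M(12)+P(15): 27≡1 → B
W(22)+U(20): 42≡16 → Q
D(3)+W(22): 25 → Z
C(2)+J(9): 11 → L
C(2)+M(12): 14 → O
U(20)+G(6): 26≡0 → A
N(13)+P(15): 28≡2 → C
C(2)+U(20): 22 → W
K(10)+W(22): 32≡6 → G
Z(25)+J(9): 34≡8 → I
Z(25)+M(12): 37≡11 → L
Q(16)+G(6): 22 → W
X(23)+P(15): 38≡12 → M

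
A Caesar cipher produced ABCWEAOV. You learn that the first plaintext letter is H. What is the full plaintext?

From the crib: A(0)−H(7)=-7≡19, so the shift is 19.
Subtract 19 from each ciphertext letter:
A(0): 0−19=-19≡7 → H
B(1): 1−19=-18≡8 → I
C(2): 2−19=-17≡9 → J
W(22): 22−19=3 → D
E(4): 4−19=-15≡11 → L
A(0): 0−19=-19≡7 → H
O(14): 14−19=-5≡21 → V
V(21): 21−19=2 → C

HIJDLHVC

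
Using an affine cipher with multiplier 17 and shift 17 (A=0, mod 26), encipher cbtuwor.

c(2): 17·2+17=51≡25 → z
b(1): 17·1+17=34≡8 → i
t(19): 17·19+17=340≡2 → c
u(20): 17·20+17=357≡19 → t
w(22): 17·22+17=391≡1 → b
o(14): 17·14+17=255≡21 → v
r(17): 17·17+17=306≡20 → u

zictbvu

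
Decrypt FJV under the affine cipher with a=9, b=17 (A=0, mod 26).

QCM

The inverse of 9 mod 26 is 3, since 9·3=27≡1. Apply D(y)=3·(y−17) mod 26:
F(5): 3·(5−17)=-36≡16 → Q
J(9): 3·(9−17)=-24≡2 → C
V(21): 3·(21−17)=12 → M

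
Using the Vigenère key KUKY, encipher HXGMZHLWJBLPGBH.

Repeat the key across the message: KUKYKUKYKUKYKUK
H(7)+K(10): 17 → R
X(23)+U(20): 43≡17 → R
G(6)+K(10): 16 → Q
M(12)+Y(24): 36≡10 → K
Z(25)+K(10): 35≡9 → J
H(7)+U(20): 27≡1 → B
L(11)+K(10): 21 → V
W(22)+Y(24): 46≡20 → U
J(9)+K(10): 19 → T
B(1)+U(20): 21 → V
L(11)+K(10): 21 → V
P(15)+Y(24): 39≡13 → N
G(6)+K(10): 16 → Q
B(1)+U(20): 21 → V
H(7)+K(10): 17 → R

RRQKJBVUTVVNQVR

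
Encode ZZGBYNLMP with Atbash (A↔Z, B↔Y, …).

AATYBMONK

Z(25) → A(0)
Z(25) → A(0)
G(6) → T(19)
B(1) → Y(24)
Y(24) → B(1)
N(13) → M(12)
L(11) → O(14)
M(12) → N(13)
P(15) → K(10)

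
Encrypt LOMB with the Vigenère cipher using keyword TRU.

Repeat the key across the message: TRUT
L(11)+T(19): 30≡4 → E
O(14)+R(17): 31≡5 → F
M(12)+U(20): 32≡6 → G
B(1)+T(19): 20 → U

EFGU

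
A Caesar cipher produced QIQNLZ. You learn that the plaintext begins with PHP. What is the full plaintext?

From the crib: Q(16)−P(15)=1, so the shift is 1.
Subtract 1 from each ciphertext letter:
Q(16): 16−1=15 → P
I(8): 8−1=7 → H
Q(16): 16−1=15 → P
N(13): 13−1=12 → M
L(11): 11−1=10 → K
Z(25): 25−1=24 → Y

PHPMKY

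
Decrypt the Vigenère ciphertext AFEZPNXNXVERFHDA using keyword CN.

YSCMNAVAVICEDUBN

Repeat the key across the ciphertext: CNCNCNCNCNCNCNCN
A(0)−C(2): -2≡24 → Y
F(5)−N(13): -8≡18 → S
E(4)−C(2): 2 → C
Z(25)−N(13): 12 → M
P(15)−C(2): 13 → N
N(13)−N(13): 0 → A
X(23)−C(2): 21 → V
N(13)−N(13): 0 → A
X(23)−C(2): 21 → V
V(21)−N(13): 8 → I
E(4)−C(2): 2 → C
R(17)−N(13): 4 → E
F(5)−C(2): 3 → D
H(7)−N(13): -6≡20 → U
D(3)−C(2): 1 → B
A(0)−N(13): -13≡13 → N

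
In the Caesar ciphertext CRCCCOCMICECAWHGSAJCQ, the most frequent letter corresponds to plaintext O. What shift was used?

14

The most frequent ciphertext letter is C (appears 8 times).
C is position 2; O is position 14.
Shift = -12≡14.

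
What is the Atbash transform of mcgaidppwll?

m(12) → n(13)
c(2) → x(23)
g(6) → t(19)
a(0) → z(25)
i(8) → r(17)
d(3) → w(22)
p(15) → k(10)
p(15) → k(10)
w(22) → d(3)
l(11) → o(14)
l(11) → o(14)

nxtzrwkkdoo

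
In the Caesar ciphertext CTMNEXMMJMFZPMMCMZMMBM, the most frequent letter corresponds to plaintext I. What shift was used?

4

The most frequent ciphertext letter is M (appears 10 times).
M is position 12; I is position 8.
Shift = 4.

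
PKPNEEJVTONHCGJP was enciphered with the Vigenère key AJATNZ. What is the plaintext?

PBPURFJMTVAICXJW

Repeat the key across the ciphertext: AJATNZAJATNZAJAT
P(15)−A(0): 15 → P
K(10)−J(9): 1 → B
P(15)−A(0): 15 → P
N(13)−T(19): -6≡20 → U
E(4)−N(13): -9≡17 → R
E(4)−Z(25): -21≡5 → F
J(9)−A(0): 9 → J
V(21)−J(9): 12 → M
T(19)−A(0): 19 → T
O(14)−T(19): -5≡21 → V
N(13)−N(13): 0 → A
H(7)−Z(25): -18≡8 → I
C(2)−A(0): 2 → C
G(6)−J(9): -3≡23 → X
J(9)−A(0): 9 → J
P(15)−T(19): -4≡22 → W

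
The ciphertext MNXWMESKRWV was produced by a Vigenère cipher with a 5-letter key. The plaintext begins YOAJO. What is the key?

OZXNY

Subtract each crib letter from the matching ciphertext letter (mod 26):
M(12)−Y(24)=-12≡14 → O
N(13)−O(14)=-1≡25 → Z
X(23)−A(0)=23 → X
W(22)−J(9)=13 → N
M(12)−O(14)=-2≡24 → Y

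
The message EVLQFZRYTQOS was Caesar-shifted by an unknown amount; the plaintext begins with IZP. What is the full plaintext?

IZPUJDVCXUSW

From the crib: E(4)−I(8)=-4≡22, so the shift is 22.
Subtract 22 from each ciphertext letter:
E(4): 4−22=-18≡8 → I
V(21): 21−22=-1≡25 → Z
L(11): 11−22=-11≡15 → P
Q(16): 16−22=-6≡20 → U
F(5): 5−22=-17≡9 → J
Z(25): 25−22=3 → D
R(17): 17−22=-5≡21 → V
Y(24): 24−22=2 → C
T(19): 19−22=-3≡23 → X
Q(16): 16−22=-6≡20 → U
O(14): 14−22=-8≡18 → S
S(18): 18−22=-4≡22 → W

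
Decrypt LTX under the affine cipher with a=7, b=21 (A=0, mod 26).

The inverse of 7 mod 26 is 15, since 7·15=105≡1. Apply D(y)=15·(y−21) mod 26:
L(11): 15·(11−21)=-150≡6 → G
T(19): 15·(19−21)=-30≡22 → W
X(23): 15·(23−21)=30≡4 → E

GWE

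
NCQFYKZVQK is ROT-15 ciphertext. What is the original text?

N(13): 13−15=-2≡24 → Y
C(2): 2−15=-13≡13 → N
Q(16): 16−15=1 → B
F(5): 5−15=-10≡16 → Q
Y(24): 24−15=9 → J
K(10): 10−15=-5≡21 → V
Z(25): 25−15=10 → K
V(21): 21−15=6 → G
Q(16): 16−15=1 → B
K(10): 10−15=-5≡21 → V

YNBQJVKGBV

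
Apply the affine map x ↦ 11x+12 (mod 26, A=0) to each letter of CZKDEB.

C(2): 11·2+12=34≡8 → I
Z(25): 11·25+12=287≡1 → B
K(10): 11·10+12=122≡18 → S
D(3): 11·3+12=45≡19 → T
E(4): 11·4+12=56≡4 → E
B(1): 11·1+12=23 → X

IBSTEX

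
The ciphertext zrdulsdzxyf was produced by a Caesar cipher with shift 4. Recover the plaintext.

z(25): 25−4=21 → v
r(17): 17−4=13 → n
d(3): 3−4=-1≡25 → z
u(20): 20−4=16 → q
l(11): 11−4=7 → h
s(18): 18−4=14 → o
d(3): 3−4=-1≡25 → z
z(25): 25−4=21 → v
x(23): 23−4=19 → t
y(24): 24−4=20 → u
f(5): 5−4=1 → b

vnzqhozvtub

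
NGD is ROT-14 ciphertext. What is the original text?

N(13): 13−14=-1≡25 → Z
G(6): 6−14=-8≡18 → S
D(3): 3−14=-11≡15 → P

ZSP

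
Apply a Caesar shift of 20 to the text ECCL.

E(4): 4+20=24 → Y
C(2): 2+20=22 → W
C(2): 2+20=22 → W
L(11): 11+20=31≡5 → F

YWWF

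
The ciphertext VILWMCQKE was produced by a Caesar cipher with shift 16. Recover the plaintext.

FSVGWMAUO

V(21): 21−16=5 → F
I(8): 8−16=-8≡18 → S
L(11): 11−16=-5≡21 → V
W(22): 22−16=6 → G
M(12): 12−16=-4≡22 → W
C(2): 2−16=-14≡12 → M
Q(16): 16−16=0 → A
K(10): 10−16=-6≡20 → U
E(4): 4−16=-12≡14 → O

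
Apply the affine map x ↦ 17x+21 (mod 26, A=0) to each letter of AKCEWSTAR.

VJDLFPGVY

A(0): 17·0+21=21 → V
K(10): 17·10+21=191≡9 → J
C(2): 17·2+21=55≡3 → D
E(4): 17·4+21=89≡11 → L
W(22): 17·22+21=395≡5 → F
S(18): 17·18+21=327≡15 → P
T(19): 17·19+21=344≡6 → G
A(0): 17·0+21=21 → V
R(17): 17·17+21=310≡24 → Y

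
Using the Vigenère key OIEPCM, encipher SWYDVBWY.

Repeat the key across the message: OIEPCMOI
S(18)+O(14): 32≡6 → G
W(22)+I(8): 30≡4 → E
Y(24)+E(4): 28≡2 → C
D(3)+P(15): 18 → S
V(21)+C(2): 23 → X
B(1)+M(12): 13 → N
W(22)+O(14): 36≡10 → K
Y(24)+I(8): 32≡6 → G

GECSXNKG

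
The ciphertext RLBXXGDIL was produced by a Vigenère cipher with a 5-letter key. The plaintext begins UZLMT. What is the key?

Subtract each crib letter from the matching ciphertext letter (mod 26):
R(17)−U(20)=-3≡23 → X
L(11)−Z(25)=-14≡12 → M
B(1)−L(11)=-10≡16 → Q
X(23)−M(12)=11 → L
X(23)−T(19)=4 → E

XMQLE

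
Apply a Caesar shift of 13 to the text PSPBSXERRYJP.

P(15): 15+13=28≡2 → C
S(18): 18+13=31≡5 → F
P(15): 15+13=28≡2 → C
B(1): 1+13=14 → O
S(18): 18+13=31≡5 → F
X(23): 23+13=36≡10 → K
E(4): 4+13=17 → R
R(17): 17+13=30≡4 → E
R(17): 17+13=30≡4 → E
Y(24): 24+13=37≡11 → L
J(9): 9+13=22 → W
P(15): 15+13=28≡2 → C

CFCOFKREELWC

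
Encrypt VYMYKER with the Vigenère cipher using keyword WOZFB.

RMLDLAF

Repeat the key across the message: WOZFBWO
V(21)+W(22): 43≡17 → R
Y(24)+O(14): 38≡12 → M
M(12)+Z(25): 37≡11 → L
Y(24)+F(5): 29≡3 → D
K(10)+B(1): 11 → L
E(4)+W(22): 26≡0 → A
R(17)+O(14): 31≡5 → F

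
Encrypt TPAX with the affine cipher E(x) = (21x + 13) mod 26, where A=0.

T(19): 21·19+13=412≡22 → W
P(15): 21·15+13=328≡16 → Q
A(0): 21·0+13=13 → N
X(23): 21·23+13=496≡2 → C

WQNC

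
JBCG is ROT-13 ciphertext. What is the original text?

WOPT

J(9): 9−13=-4≡22 → W
B(1): 1−13=-12≡14 → O
C(2): 2−13=-11≡15 → P
G(6): 6−13=-7≡19 → T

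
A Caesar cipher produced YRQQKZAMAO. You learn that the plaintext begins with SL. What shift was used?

6

From the crib: Y(24)−S(18)=6, so the shift is 6.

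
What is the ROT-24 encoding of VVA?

V(21): 21+24=45≡19 → T
V(21): 21+24=45≡19 → T
A(0): 0+24=24 → Y

TTY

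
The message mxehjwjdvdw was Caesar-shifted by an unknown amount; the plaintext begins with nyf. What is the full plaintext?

From the crib: m(12)−n(13)=-1≡25, so the shift is 25.
Subtract 25 from each ciphertext letter:
m(12): 12−25=-13≡13 → n
x(23): 23−25=-2≡24 → y
e(4): 4−25=-21≡5 → f
h(7): 7−25=-18≡8 → i
j(9): 9−25=-16≡10 → k
w(22): 22−25=-3≡23 → x
j(9): 9−25=-16≡10 → k
d(3): 3−25=-22≡4 → e
v(21): 21−25=-4≡22 → w
d(3): 3−25=-22≡4 → e
w(22): 22−25=-3≡23 → x

nyfikxkewex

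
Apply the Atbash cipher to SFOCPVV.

S(18) → H(7)
F(5) → U(20)
O(14) → L(11)
C(2) → X(23)
P(15) → K(10)
V(21) → E(4)
V(21) → E(4)

HULXKEE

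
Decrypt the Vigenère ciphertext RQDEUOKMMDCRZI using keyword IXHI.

JTWWMRDEEGVJRL

Repeat the key across the ciphertext: IXHIIXHIIXHIIX
R(17)−I(8): 9 → J
Q(16)−X(23): -7≡19 → T
D(3)−H(7): -4≡22 → W
E(4)−I(8): -4≡22 → W
U(20)−I(8): 12 → M
O(14)−X(23): -9≡17 → R
K(10)−H(7): 3 → D
M(12)−I(8): 4 → E
M(12)−I(8): 4 → E
D(3)−X(23): -20≡6 → G
C(2)−H(7): -5≡21 → V
R(17)−I(8): 9 → J
Z(25)−I(8): 17 → R
I(8)−X(23): -15≡11 → L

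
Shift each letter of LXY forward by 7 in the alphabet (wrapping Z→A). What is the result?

SEF

L(11): 11+7=18 → S
X(23): 23+7=30≡4 → E
Y(24): 24+7=31≡5 → F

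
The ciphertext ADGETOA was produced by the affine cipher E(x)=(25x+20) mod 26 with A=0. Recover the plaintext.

The inverse of 25 mod 26 is 25, since 25·25=625≡1. Apply D(y)=25·(y−20) mod 26:
A(0): 25·(0−20)=-500≡20 → U
D(3): 25·(3−20)=-425≡17 → R
G(6): 25·(6−20)=-350≡14 → O
E(4): 25·(4−20)=-400≡16 → Q
T(19): 25·(19−20)=-25≡1 → B
O(14): 25·(14−20)=-150≡6 → G
A(0): 25·(0−20)=-500≡20 → U

UROQBGU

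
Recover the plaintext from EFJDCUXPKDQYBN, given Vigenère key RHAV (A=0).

Repeat the key across the ciphertext: RHAVRHAVRHAVRH
E(4)−R(17): -13≡13 → N
F(5)−H(7): -2≡24 → Y
J(9)−A(0): 9 → J
D(3)−V(21): -18≡8 → I
C(2)−R(17): -15≡11 → L
U(20)−H(7): 13 → N
X(23)−A(0): 23 → X
P(15)−V(21): -6≡20 → U
K(10)−R(17): -7≡19 → T
D(3)−H(7): -4≡22 → W
Q(16)−A(0): 16 → Q
Y(24)−V(21): 3 → D
B(1)−R(17): -16≡10 → K
N(13)−H(7): 6 → G

NYJILNXUTWQDKG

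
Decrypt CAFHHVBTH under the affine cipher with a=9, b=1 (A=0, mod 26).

The inverse of 9 mod 26 is 3, since 9·3=27≡1. Apply D(y)=3·(y−1) mod 26:
C(2): 3·(2−1)=3 → D
A(0): 3·(0−1)=-3≡23 → X
F(5): 3·(5−1)=12 → M
H(7): 3·(7−1)=18 → S
H(7): 3·(7−1)=18 → S
V(21): 3·(21−1)=60≡8 → I
B(1): 3·(1−1)=0 → A
T(19): 3·(19−1)=54≡2 → C
H(7): 3·(7−1)=18 → S

DXMSSIACS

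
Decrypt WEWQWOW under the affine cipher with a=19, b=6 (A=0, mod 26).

UEUGUKU

The inverse of 19 mod 26 is 11, since 19·11=209≡1. Apply D(y)=11·(y−6) mod 26:
W(22): 11·(22−6)=176≡20 → U
E(4): 11·(4−6)=-22≡4 → E
W(22): 11·(22−6)=176≡20 → U
Q(16): 11·(16−6)=110≡6 → G
W(22): 11·(22−6)=176≡20 → U
O(14): 11·(14−6)=88≡10 → K
W(22): 11·(22−6)=176≡20 → U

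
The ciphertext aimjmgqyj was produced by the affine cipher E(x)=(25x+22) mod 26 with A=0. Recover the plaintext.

The inverse of 25 mod 26 is 25, since 25·25=625≡1. Apply D(y)=25·(y−22) mod 26:
a(0): 25·(0−22)=-550≡22 → w
i(8): 25·(8−22)=-350≡14 → o
m(12): 25·(12−22)=-250≡10 → k
j(9): 25·(9−22)=-325≡13 → n
m(12): 25·(12−22)=-250≡10 → k
g(6): 25·(6−22)=-400≡16 → q
q(16): 25·(16−22)=-150≡6 → g
y(24): 25·(24−22)=50≡24 → y
j(9): 25·(9−22)=-325≡13 → n

woknkqgyn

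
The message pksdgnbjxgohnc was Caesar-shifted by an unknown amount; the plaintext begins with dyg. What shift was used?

From the crib: p(15)−d(3)=12, so the shift is 12.

12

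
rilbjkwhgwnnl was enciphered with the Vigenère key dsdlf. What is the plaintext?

oqiqeheevrkvi

Repeat the key across the ciphertext: dsdlfdsdlfdsd
r(17)−d(3): 14 → o
i(8)−s(18): -10≡16 → q
l(11)−d(3): 8 → i
b(1)−l(11): -10≡16 → q
j(9)−f(5): 4 → e
k(10)−d(3): 7 → h
w(22)−s(18): 4 → e
h(7)−d(3): 4 → e
g(6)−l(11): -5≡21 → v
w(22)−f(5): 17 → r
n(13)−d(3): 10 → k
n(13)−s(18): -5≡21 → v
l(11)−d(3): 8 → i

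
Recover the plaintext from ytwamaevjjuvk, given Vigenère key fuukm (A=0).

Repeat the key across the ciphertext: fuukmfuukmfuu
y(24)−f(5): 19 → t
t(19)−u(20): -1≡25 → z
w(22)−u(20): 2 → c
a(0)−k(10): -10≡16 → q
m(12)−m(12): 0 → a
a(0)−f(5): -5≡21 → v
e(4)−u(20): -16≡10 → k
v(21)−u(20): 1 → b
j(9)−k(10): -1≡25 → z
j(9)−m(12): -3≡23 → x
u(20)−f(5): 15 → p
v(21)−u(20): 1 → b
k(10)−u(20): -10≡16 → q

tzcqavkbzxpbq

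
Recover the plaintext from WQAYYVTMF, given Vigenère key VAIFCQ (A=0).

BQSTWFYMX

Repeat the key across the ciphertext: VAIFCQVAI
W(22)−V(21): 1 → B
Q(16)−A(0): 16 → Q
A(0)−I(8): -8≡18 → S
Y(24)−F(5): 19 → T
Y(24)−C(2): 22 → W
V(21)−Q(16): 5 → F
T(19)−V(21): -2≡24 → Y
M(12)−A(0): 12 → M
F(5)−I(8): -3≡23 → X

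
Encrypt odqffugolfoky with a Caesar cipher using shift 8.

wlynncowtnwsg

o(14): 14+8=22 → w
d(3): 3+8=11 → l
q(16): 16+8=24 → y
f(5): 5+8=13 → n
f(5): 5+8=13 → n
u(20): 20+8=28≡2 → c
g(6): 6+8=14 → o
o(14): 14+8=22 → w
l(11): 11+8=19 → t
f(5): 5+8=13 → n
o(14): 14+8=22 → w
k(10): 10+8=18 → s
y(24): 24+8=32≡6 → g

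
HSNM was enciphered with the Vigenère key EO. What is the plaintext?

DEJY

Repeat the key across the ciphertext: EOEO
H(7)−E(4): 3 → D
S(18)−O(14): 4 → E
N(13)−E(4): 9 → J
M(12)−O(14): -2≡24 → Y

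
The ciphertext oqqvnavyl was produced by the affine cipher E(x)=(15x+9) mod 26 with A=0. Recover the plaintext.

The inverse of 15 mod 26 is 7, since 15·7=105≡1. Apply D(y)=7·(y−9) mod 26:
o(14): 7·(14−9)=35≡9 → j
q(16): 7·(16−9)=49≡23 → x
q(16): 7·(16−9)=49≡23 → x
v(21): 7·(21−9)=84≡6 → g
n(13): 7·(13−9)=28≡2 → c
a(0): 7·(0−9)=-63≡15 → p
v(21): 7·(21−9)=84≡6 → g
y(24): 7·(24−9)=105≡1 → b
l(11): 7·(11−9)=14 → o

jxxgcpgbo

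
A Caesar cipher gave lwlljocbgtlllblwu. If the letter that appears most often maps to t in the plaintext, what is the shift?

18

The most frequent ciphertext letter is l (appears 7 times).
l is position 11; t is position 19.
Shift = -8≡18.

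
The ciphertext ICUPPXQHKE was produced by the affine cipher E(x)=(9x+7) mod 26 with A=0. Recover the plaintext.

DLNYYWBAJR

The inverse of 9 mod 26 is 3, since 9·3=27≡1. Apply D(y)=3·(y−7) mod 26:
I(8): 3·(8−7)=3 → D
C(2): 3·(2−7)=-15≡11 → L
U(20): 3·(20−7)=39≡13 → N
P(15): 3·(15−7)=24 → Y
P(15): 3·(15−7)=24 → Y
X(23): 3·(23−7)=48≡22 → W
Q(16): 3·(16−7)=27≡1 → B
H(7): 3·(7−7)=0 → A
K(10): 3·(10−7)=9 → J
E(4): 3·(4−7)=-9≡17 → R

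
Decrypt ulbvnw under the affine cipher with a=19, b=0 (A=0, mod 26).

The inverse of 19 mod 26 is 11, since 19·11=209≡1. Apply D(y)=11·(y−0) mod 26:
u(20): 11·(20−0)=220≡12 → m
l(11): 11·(11−0)=121≡17 → r
b(1): 11·(1−0)=11 → l
v(21): 11·(21−0)=231≡23 → x
n(13): 11·(13−0)=143≡13 → n
w(22): 11·(22−0)=242≡8 → i

mrlxni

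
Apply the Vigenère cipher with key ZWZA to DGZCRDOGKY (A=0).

CCYCQZNGJU

Repeat the key across the message: ZWZAZWZAZW
D(3)+Z(25): 28≡2 → C
G(6)+W(22): 28≡2 → C
Z(25)+Z(25): 50≡24 → Y
C(2)+A(0): 2 → C
R(17)+Z(25): 42≡16 → Q
D(3)+W(22): 25 → Z
O(14)+Z(25): 39≡13 → N
G(6)+A(0): 6 → G
K(10)+Z(25): 35≡9 → J
Y(24)+W(22): 46≡20 → U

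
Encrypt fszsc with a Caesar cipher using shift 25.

eryrb

f(5): 5+25=30≡4 → e
s(18): 18+25=43≡17 → r
z(25): 25+25=50≡24 → y
s(18): 18+25=43≡17 → r
c(2): 2+25=27≡1 → b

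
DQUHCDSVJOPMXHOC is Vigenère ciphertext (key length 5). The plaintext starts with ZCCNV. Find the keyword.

Subtract each crib letter from the matching ciphertext letter (mod 26):
D(3)−Z(25)=-22≡4 → E
Q(16)−C(2)=14 → O
U(20)−C(2)=18 → S
H(7)−N(13)=-6≡20 → U
C(2)−V(21)=-19≡7 → H

EOSUH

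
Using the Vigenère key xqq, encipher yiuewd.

Repeat the key across the message: xqqxqq
y(24)+x(23): 47≡21 → v
i(8)+q(16): 24 → y
u(20)+q(16): 36≡10 → k
e(4)+x(23): 27≡1 → b
w(22)+q(16): 38≡12 → m
d(3)+q(16): 19 → t

vykbmt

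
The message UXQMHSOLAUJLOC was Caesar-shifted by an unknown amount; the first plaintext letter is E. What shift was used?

16

From the crib: U(20)−E(4)=16, so the shift is 16.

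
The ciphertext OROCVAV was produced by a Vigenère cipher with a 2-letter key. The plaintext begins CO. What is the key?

Subtract each crib letter from the matching ciphertext letter (mod 26):
O(14)−C(2)=12 → M
R(17)−O(14)=3 → D

MD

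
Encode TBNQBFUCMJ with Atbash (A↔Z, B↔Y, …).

T(19) → G(6)
B(1) → Y(24)
N(13) → M(12)
Q(16) → J(9)
B(1) → Y(24)
F(5) → U(20)
U(20) → F(5)
C(2) → X(23)
M(12) → N(13)
J(9) → Q(16)

GYMJYUFXNQ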